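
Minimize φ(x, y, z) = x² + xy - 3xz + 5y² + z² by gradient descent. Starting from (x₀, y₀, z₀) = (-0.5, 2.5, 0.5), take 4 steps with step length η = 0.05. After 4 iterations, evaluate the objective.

0.35665035578125

∇φ = (2x + y - 3z, x + 10y, -3x + 2z)
(x₁, y₁, z₁) = (-0.5, 2.5, 0.5) − 0.05·(0, 24.5, 2.5) = (-0.5, 1.275, 0.375)
(x₂, y₂, z₂) = (-0.5, 1.275, 0.375) − 0.05·(-0.85, 12.25, 2.25) = (-0.4575, 0.6625, 0.2625)
(x₃, y₃, z₃) = (-0.4575, 0.6625, 0.2625) − 0.05·(-1.04, 6.1675, 1.8975) = (-0.4055, 0.354125, 0.167625)
(x₄, y₄, z₄) = (-0.4055, 0.354125, 0.167625) − 0.05·(-0.95975, 3.13575, 1.55175) = (-0.3575125, 0.1973375, 0.0900375)
φ(-0.3575125, 0.1973375, 0.0900375) = 0.35665035578125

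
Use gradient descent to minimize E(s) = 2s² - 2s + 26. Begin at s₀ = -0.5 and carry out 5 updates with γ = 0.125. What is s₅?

0.46875

E′(s) = 4s - 2
s₁ = -0.5 − 0.125·(-4) = 0
s₂ = 0 − 0.125·(-2) = 0.25
s₃ = 0.25 − 0.125·(-1) = 0.375
s₄ = 0.375 − 0.125·(-0.5) = 0.4375
s₅ = 0.4375 − 0.125·(-0.25) = 0.46875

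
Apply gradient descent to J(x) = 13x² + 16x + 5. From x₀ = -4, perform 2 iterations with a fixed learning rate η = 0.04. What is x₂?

J′(x) = 26x + 16
Step 1: J′(-4) = -88; x₁ = -4 − 0.04·(-88) = -0.48
Step 2: J′(-0.48) = 3.52; x₂ = -0.48 − 0.04·3.52 = -0.6208

-0.6208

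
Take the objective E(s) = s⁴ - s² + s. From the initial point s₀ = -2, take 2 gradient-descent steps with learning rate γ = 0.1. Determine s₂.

0.6028

E′(s) = 4s³ - 2s + 1
s₁ = -2 − 0.1·(-27) = 0.7
s₂ = 0.7 − 0.1·0.972 = 0.6028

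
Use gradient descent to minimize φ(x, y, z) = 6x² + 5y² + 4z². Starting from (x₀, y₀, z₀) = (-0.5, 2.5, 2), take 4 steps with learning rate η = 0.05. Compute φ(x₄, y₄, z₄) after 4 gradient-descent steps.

∇φ = (12x, 10y, 8z)
Step 1: at (-0.5, 2.5, 2), ∇φ = (-6, 25, 16) → (-0.5, 2.5, 2) − 0.05·(-6, 25, 16) = (-0.2, 1.25, 1.2)
Step 2: at (-0.2, 1.25, 1.2), ∇φ = (-2.4, 12.5, 9.6) → (-0.2, 1.25, 1.2) − 0.05·(-2.4, 12.5, 9.6) = (-0.08, 0.625, 0.72)
Step 3: at (-0.08, 0.625, 0.72), ∇φ = (-0.96, 6.25, 5.76) → (-0.08, 0.625, 0.72) − 0.05·(-0.96, 6.25, 5.76) = (-0.032, 0.3125, 0.432)
Step 4: at (-0.032, 0.3125, 0.432), ∇φ = (-0.384, 3.125, 3.456) → (-0.032, 0.3125, 0.432) − 0.05·(-0.384, 3.125, 3.456) = (-0.0128, 0.15625, 0.2592)
φ(-0.0128, 0.15625, 0.2592) = 0.3917919125

0.3917919125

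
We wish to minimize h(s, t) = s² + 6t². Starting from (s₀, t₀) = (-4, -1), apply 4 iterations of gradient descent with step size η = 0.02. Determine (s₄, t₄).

(-3.39738624, -0.33362176)

∇h = (2s, 12t)
Step 1: at (-4, -1), ∇h = (-8, -12) → (-4, -1) − 0.02·(-8, -12) = (-3.84, -0.76)
Step 2: at (-3.84, -0.76), ∇h = (-7.68, -9.12) → (-3.84, -0.76) − 0.02·(-7.68, -9.12) = (-3.6864, -0.5776)
Step 3: at (-3.6864, -0.5776), ∇h = (-7.3728, -6.9312) → (-3.6864, -0.5776) − 0.02·(-7.3728, -6.9312) = (-3.538944, -0.438976)
Step 4: at (-3.538944, -0.438976), ∇h = (-7.077888, -5.267712) → (-3.538944, -0.438976) − 0.02·(-7.077888, -5.267712) = (-3.39738624, -0.33362176)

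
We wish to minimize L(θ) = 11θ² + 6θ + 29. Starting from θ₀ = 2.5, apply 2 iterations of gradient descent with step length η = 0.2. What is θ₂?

L′(θ) = 22θ + 6
θ₁ = 2.5 − 0.2·61 = -9.7
θ₂ = -9.7 − 0.2·(-207.4) = 31.78

31.78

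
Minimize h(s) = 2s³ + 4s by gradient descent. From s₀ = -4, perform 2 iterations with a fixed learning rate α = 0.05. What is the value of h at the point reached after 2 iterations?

h′(s) = 6s² + 4
Step 1: h′(-4) = 100; s₁ = -4 − 0.05·100 = -9
Step 2: h′(-9) = 490; s₂ = -9 − 0.05·490 = -33.5
h(-33.5) = -75324.75

-75324.75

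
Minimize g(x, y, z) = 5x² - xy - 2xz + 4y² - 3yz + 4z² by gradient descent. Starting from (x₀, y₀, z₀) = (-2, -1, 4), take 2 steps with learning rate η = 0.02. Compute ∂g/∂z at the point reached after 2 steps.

∇g = (10x - y - 2z, -x + 8y - 3z, -2x - 3y + 8z)
Step 1: at (-2, -1, 4), ∇g = (-27, -18, 39) → (-2, -1, 4) − 0.02·(-27, -18, 39) = (-1.46, -0.64, 3.22)
Step 2: at (-1.46, -0.64, 3.22), ∇g = (-20.4, -13.32, 30.6) → (-1.46, -0.64, 3.22) − 0.02·(-20.4, -13.32, 30.6) = (-1.052, -0.3736, 2.608)
∂g/∂z at (-1.052, -0.3736, 2.608) = 24.0888

24.0888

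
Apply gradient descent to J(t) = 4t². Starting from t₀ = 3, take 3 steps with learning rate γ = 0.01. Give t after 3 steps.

2.336064

J′(t) = 8t
t₁ = 3 − 0.01·24 = 2.76
t₂ = 2.76 − 0.01·22.08 = 2.5392
t₃ = 2.5392 − 0.01·20.3136 = 2.336064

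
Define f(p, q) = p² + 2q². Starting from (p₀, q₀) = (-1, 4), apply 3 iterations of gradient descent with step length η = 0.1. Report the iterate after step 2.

∇f = (2p, 4q)
Step 1: at (-1, 4), ∇f = (-2, 16) → (-1, 4) − 0.1·(-2, 16) = (-0.8, 2.4)
Step 2: at (-0.8, 2.4), ∇f = (-1.6, 9.6) → (-0.8, 2.4) − 0.1·(-1.6, 9.6) = (-0.64, 1.44)

(-0.64, 1.44)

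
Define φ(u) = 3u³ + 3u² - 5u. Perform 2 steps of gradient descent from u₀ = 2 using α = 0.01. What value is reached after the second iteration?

φ′(u) = 9u² + 6u - 5
u₁ = 2 − 0.01·43 = 1.57
u₂ = 1.57 − 0.01·26.6041 = 1.303959

1.303959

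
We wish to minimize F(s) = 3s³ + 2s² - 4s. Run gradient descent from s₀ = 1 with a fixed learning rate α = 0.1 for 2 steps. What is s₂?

F′(s) = 9s² + 4s - 4
s₁ = 1 − 0.1·9 = 0.1
s₂ = 0.1 − 0.1·(-3.51) = 0.451

0.451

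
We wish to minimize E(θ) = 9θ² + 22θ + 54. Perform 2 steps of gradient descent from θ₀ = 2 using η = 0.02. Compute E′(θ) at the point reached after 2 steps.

23.7568

E′(θ) = 18θ + 22
Step 1: E′(2) = 58; θ₁ = 2 − 0.02·58 = 0.84
Step 2: E′(0.84) = 37.12; θ₂ = 0.84 − 0.02·37.12 = 0.0976
E′(θ) at (0.0976) = 23.7568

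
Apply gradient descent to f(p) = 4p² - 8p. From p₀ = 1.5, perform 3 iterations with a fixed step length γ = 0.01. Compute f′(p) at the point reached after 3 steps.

f′(p) = 8p - 8
p₁ = 1.5 − 0.01·4 = 1.46
p₂ = 1.46 − 0.01·3.68 = 1.4232
p₃ = 1.4232 − 0.01·3.3856 = 1.389344
f′(p) at (1.389344) = 3.114752

3.114752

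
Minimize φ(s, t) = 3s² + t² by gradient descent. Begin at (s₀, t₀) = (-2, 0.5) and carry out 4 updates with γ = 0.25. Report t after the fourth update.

0.03125

∇φ = (6s, 2t)
Step 1: at (-2, 0.5), ∇φ = (-12, 1) → (-2, 0.5) − 0.25·(-12, 1) = (1, 0.25)
Step 2: at (1, 0.25), ∇φ = (6, 0.5) → (1, 0.25) − 0.25·(6, 0.5) = (-0.5, 0.125)
Step 3: at (-0.5, 0.125), ∇φ = (-3, 0.25) → (-0.5, 0.125) − 0.25·(-3, 0.25) = (0.25, 0.0625)
Step 4: at (0.25, 0.0625), ∇φ = (1.5, 0.125) → (0.25, 0.0625) − 0.25·(1.5, 0.125) = (-0.125, 0.03125)
t = 0.03125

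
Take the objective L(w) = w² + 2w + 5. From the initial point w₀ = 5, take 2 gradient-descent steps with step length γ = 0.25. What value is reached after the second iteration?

L′(w) = 2w + 2
w₁ = 5 − 0.25·12 = 2
w₂ = 2 − 0.25·6 = 0.5

0.5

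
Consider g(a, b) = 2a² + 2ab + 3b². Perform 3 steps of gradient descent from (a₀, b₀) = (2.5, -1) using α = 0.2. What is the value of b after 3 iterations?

∇g = (4a + 2b, 2a + 6b)
(a₁, b₁) = (2.5, -1) − 0.2·(8, -1) = (0.9, -0.8)
(a₂, b₂) = (0.9, -0.8) − 0.2·(2, -3) = (0.5, -0.2)
(a₃, b₃) = (0.5, -0.2) − 0.2·(1.6, -0.2) = (0.18, -0.16)
b = -0.16

-0.16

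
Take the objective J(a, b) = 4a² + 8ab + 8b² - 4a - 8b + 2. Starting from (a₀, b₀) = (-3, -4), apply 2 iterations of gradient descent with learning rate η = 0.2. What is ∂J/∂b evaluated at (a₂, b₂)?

-979.2

∇J = (8a + 8b - 4, 8a + 16b - 8)
(a₁, b₁) = (-3, -4) − 0.2·(-60, -96) = (9, 15.2)
(a₂, b₂) = (9, 15.2) − 0.2·(189.6, 307.2) = (-28.92, -46.24)
∂J/∂b at (-28.92, -46.24) = -979.2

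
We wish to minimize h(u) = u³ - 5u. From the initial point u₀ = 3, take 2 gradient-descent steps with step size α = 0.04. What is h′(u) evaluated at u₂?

h′(u) = 3u² - 5
Step 1: h′(3) = 22; u₁ = 3 − 0.04·22 = 2.12
Step 2: h′(2.12) = 8.4832; u₂ = 2.12 − 0.04·8.4832 = 1.780672
h′(u) at (1.780672) = 4.512378314752

4.512378314752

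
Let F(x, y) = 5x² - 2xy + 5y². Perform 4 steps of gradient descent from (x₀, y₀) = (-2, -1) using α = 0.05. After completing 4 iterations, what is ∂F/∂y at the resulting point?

∇F = (10x - 2y, -2x + 10y)
Step 1: at (-2, -1), ∇F = (-18, -6) → (-2, -1) − 0.05·(-18, -6) = (-1.1, -0.7)
Step 2: at (-1.1, -0.7), ∇F = (-9.6, -4.8) → (-1.1, -0.7) − 0.05·(-9.6, -4.8) = (-0.62, -0.46)
Step 3: at (-0.62, -0.46), ∇F = (-5.28, -3.36) → (-0.62, -0.46) − 0.05·(-5.28, -3.36) = (-0.356, -0.292)
Step 4: at (-0.356, -0.292), ∇F = (-2.976, -2.208) → (-0.356, -0.292) − 0.05·(-2.976, -2.208) = (-0.2072, -0.1816)
∂F/∂y at (-0.2072, -0.1816) = -1.4016

-1.4016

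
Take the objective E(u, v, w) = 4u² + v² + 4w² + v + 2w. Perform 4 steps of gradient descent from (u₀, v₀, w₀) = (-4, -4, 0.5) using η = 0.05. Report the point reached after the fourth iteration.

∇E = (8u, 2v + 1, 8w + 2)
(u₁, v₁, w₁) = (-4, -4, 0.5) − 0.05·(-32, -7, 6) = (-2.4, -3.65, 0.2)
(u₂, v₂, w₂) = (-2.4, -3.65, 0.2) − 0.05·(-19.2, -6.3, 3.6) = (-1.44, -3.335, 0.02)
(u₃, v₃, w₃) = (-1.44, -3.335, 0.02) − 0.05·(-11.52, -5.67, 2.16) = (-0.864, -3.0515, -0.088)
(u₄, v₄, w₄) = (-0.864, -3.0515, -0.088) − 0.05·(-6.912, -5.103, 1.296) = (-0.5184, -2.79635, -0.1528)

(-0.5184, -2.79635, -0.1528)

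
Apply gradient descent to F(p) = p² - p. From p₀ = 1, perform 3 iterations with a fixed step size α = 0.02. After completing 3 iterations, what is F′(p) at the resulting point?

0.884736

F′(p) = 2p - 1
p₁ = 1 − 0.02·1 = 0.98
p₂ = 0.98 − 0.02·0.96 = 0.9608
p₃ = 0.9608 − 0.02·0.9216 = 0.942368
F′(p) at (0.942368) = 0.884736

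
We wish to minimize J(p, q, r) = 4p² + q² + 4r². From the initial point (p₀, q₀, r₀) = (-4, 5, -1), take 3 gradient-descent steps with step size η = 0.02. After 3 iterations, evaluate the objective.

∇J = (8p, 2q, 8r)
Step 1: at (-4, 5, -1), ∇J = (-32, 10, -8) → (-4, 5, -1) − 0.02·(-32, 10, -8) = (-3.36, 4.8, -0.84)
Step 2: at (-3.36, 4.8, -0.84), ∇J = (-26.88, 9.6, -6.72) → (-3.36, 4.8, -0.84) − 0.02·(-26.88, 9.6, -6.72) = (-2.8224, 4.608, -0.7056)
Step 3: at (-2.8224, 4.608, -0.7056), ∇J = (-22.5792, 9.216, -5.6448) → (-2.8224, 4.608, -0.7056) − 0.02·(-22.5792, 9.216, -5.6448) = (-2.370816, 4.42368, -0.592704)
J(-2.370816, 4.42368, -0.592704) = 43.457210892288

43.457210892288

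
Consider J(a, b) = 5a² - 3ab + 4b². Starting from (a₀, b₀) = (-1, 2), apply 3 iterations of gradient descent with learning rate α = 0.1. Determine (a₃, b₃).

∇J = (10a - 3b, -3a + 8b)
(a₁, b₁) = (-1, 2) − 0.1·(-16, 19) = (0.6, 0.1)
(a₂, b₂) = (0.6, 0.1) − 0.1·(5.7, -1) = (0.03, 0.2)
(a₃, b₃) = (0.03, 0.2) − 0.1·(-0.3, 1.51) = (0.06, 0.049)

(0.06, 0.049)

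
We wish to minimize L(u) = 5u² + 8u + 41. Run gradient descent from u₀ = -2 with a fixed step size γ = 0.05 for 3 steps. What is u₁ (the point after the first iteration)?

-1.4

L′(u) = 10u + 8
Step 1: L′(-2) = -12; u₁ = -2 − 0.05·(-12) = -1.4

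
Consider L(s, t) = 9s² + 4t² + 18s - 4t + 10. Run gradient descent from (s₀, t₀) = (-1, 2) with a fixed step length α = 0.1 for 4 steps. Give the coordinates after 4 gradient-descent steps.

(-1, 0.5024)

∇L = (18s + 18, 8t - 4)
(s₁, t₁) = (-1, 2) − 0.1·(0, 12) = (-1, 0.8)
(s₂, t₂) = (-1, 0.8) − 0.1·(0, 2.4) = (-1, 0.56)
(s₃, t₃) = (-1, 0.56) − 0.1·(0, 0.48) = (-1, 0.512)
(s₄, t₄) = (-1, 0.512) − 0.1·(0, 0.096) = (-1, 0.5024)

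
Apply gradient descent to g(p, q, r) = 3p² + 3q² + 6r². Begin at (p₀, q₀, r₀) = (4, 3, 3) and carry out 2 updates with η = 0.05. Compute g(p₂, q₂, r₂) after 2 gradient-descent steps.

19.3899

∇g = (6p, 6q, 12r)
(p₁, q₁, r₁) = (4, 3, 3) − 0.05·(24, 18, 36) = (2.8, 2.1, 1.2)
(p₂, q₂, r₂) = (2.8, 2.1, 1.2) − 0.05·(16.8, 12.6, 14.4) = (1.96, 1.47, 0.48)
g(1.96, 1.47, 0.48) = 19.3899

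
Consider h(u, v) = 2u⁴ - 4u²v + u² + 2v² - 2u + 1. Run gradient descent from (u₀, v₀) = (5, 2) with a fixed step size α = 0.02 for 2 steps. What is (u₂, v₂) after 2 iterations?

(377.62329856, 18.242688)

∇h = (8u³ - 8uv + 2u - 2, -4u² + 4v)
Step 1: at (5, 2), ∇h = (928, -92) → (5, 2) − 0.02·(928, -92) = (-13.56, 3.84)
Step 2: at (-13.56, 3.84), ∇h = (-19559.164928, -720.1344) → (-13.56, 3.84) − 0.02·(-19559.164928, -720.1344) = (377.62329856, 18.242688)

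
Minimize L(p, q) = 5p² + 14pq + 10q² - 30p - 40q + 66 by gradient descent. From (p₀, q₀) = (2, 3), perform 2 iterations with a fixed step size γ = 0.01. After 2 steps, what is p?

1.4592

∇L = (10p + 14q - 30, 14p + 20q - 40)
(p₁, q₁) = (2, 3) − 0.01·(32, 48) = (1.68, 2.52)
(p₂, q₂) = (1.68, 2.52) − 0.01·(22.08, 33.92) = (1.4592, 2.1808)
p = 1.4592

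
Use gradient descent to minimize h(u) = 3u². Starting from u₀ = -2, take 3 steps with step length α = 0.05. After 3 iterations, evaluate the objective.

h′(u) = 6u
u₁ = -2 − 0.05·(-12) = -1.4
u₂ = -1.4 − 0.05·(-8.4) = -0.98
u₃ = -0.98 − 0.05·(-5.88) = -0.686
h(-0.686) = 1.411788

1.411788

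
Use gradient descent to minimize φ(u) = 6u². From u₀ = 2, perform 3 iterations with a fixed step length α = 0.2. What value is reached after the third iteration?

-5.488

φ′(u) = 12u
u₁ = 2 − 0.2·24 = -2.8
u₂ = -2.8 − 0.2·(-33.6) = 3.92
u₃ = 3.92 − 0.2·47.04 = -5.488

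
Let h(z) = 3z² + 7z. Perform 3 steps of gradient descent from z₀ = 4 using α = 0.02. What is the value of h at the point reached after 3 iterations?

h′(z) = 6z + 7
z₁ = 4 − 0.02·31 = 3.38
z₂ = 3.38 − 0.02·27.28 = 2.8344
z₃ = 2.8344 − 0.02·24.0064 = 2.354272
h(2.354272) = 33.107693949952

33.107693949952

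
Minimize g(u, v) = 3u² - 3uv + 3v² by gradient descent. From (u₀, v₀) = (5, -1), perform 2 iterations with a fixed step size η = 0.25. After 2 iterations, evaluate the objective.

∇g = (6u - 3v, -3u + 6v)
Step 1: at (5, -1), ∇g = (33, -21) → (5, -1) − 0.25·(33, -21) = (-3.25, 4.25)
Step 2: at (-3.25, 4.25), ∇g = (-32.25, 35.25) → (-3.25, 4.25) − 0.25·(-32.25, 35.25) = (4.8125, -4.5625)
g(4.8125, -4.5625) = 197.80078125

197.80078125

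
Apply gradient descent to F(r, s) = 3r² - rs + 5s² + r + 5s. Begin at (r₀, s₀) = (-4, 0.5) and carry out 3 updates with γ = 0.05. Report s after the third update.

∇F = (6r - s + 1, -r + 10s + 5)
(r₁, s₁) = (-4, 0.5) − 0.05·(-23.5, 14) = (-2.825, -0.2)
(r₂, s₂) = (-2.825, -0.2) − 0.05·(-15.75, 5.825) = (-2.0375, -0.49125)
(r₃, s₃) = (-2.0375, -0.49125) − 0.05·(-10.73375, 2.125) = (-1.5008125, -0.5975)
s = -0.5975

-0.5975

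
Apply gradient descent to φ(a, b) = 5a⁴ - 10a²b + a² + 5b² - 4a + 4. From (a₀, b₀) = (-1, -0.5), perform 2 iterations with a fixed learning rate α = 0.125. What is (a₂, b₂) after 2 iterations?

(-92.03125, 14.96875)

∇φ = (20a³ - 20ab + 2a - 4, -10a² + 10b)
(a₁, b₁) = (-1, -0.5) − 0.125·(-36, -15) = (3.5, 1.375)
(a₂, b₂) = (3.5, 1.375) − 0.125·(764.25, -108.75) = (-92.03125, 14.96875)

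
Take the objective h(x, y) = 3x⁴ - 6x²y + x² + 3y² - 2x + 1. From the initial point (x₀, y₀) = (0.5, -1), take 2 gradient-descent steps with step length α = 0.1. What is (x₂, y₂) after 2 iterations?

(0.12905, -0.0865)

∇h = (12x³ - 12xy + 2x - 2, -6x² + 6y)
Step 1: at (0.5, -1), ∇h = (6.5, -7.5) → (0.5, -1) − 0.1·(6.5, -7.5) = (-0.15, -0.25)
Step 2: at (-0.15, -0.25), ∇h = (-2.7905, -1.635) → (-0.15, -0.25) − 0.1·(-2.7905, -1.635) = (0.12905, -0.0865)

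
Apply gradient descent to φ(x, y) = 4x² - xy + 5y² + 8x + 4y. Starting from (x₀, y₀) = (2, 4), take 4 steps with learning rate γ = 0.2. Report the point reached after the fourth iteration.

(-2.336, 3.4176)

∇φ = (8x - y + 8, -x + 10y + 4)
(x₁, y₁) = (2, 4) − 0.2·(20, 42) = (-2, -4.4)
(x₂, y₂) = (-2, -4.4) − 0.2·(-3.6, -38) = (-1.28, 3.2)
(x₃, y₃) = (-1.28, 3.2) − 0.2·(-5.44, 37.28) = (-0.192, -4.256)
(x₄, y₄) = (-0.192, -4.256) − 0.2·(10.72, -38.368) = (-2.336, 3.4176)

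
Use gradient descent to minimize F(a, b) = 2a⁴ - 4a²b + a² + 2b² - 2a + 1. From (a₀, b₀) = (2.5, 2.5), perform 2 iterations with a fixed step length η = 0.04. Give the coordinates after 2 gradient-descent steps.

∇F = (8a³ - 8ab + 2a - 2, -4a² + 4b)
(a₁, b₁) = (2.5, 2.5) − 0.04·(78, -15) = (-0.62, 3.1)
(a₂, b₂) = (-0.62, 3.1) − 0.04·(10.229376, 10.8624) = (-1.02917504, 2.665504)

(-1.02917504, 2.665504)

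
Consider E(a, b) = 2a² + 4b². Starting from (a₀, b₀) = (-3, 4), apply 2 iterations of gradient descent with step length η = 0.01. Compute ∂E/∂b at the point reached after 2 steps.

27.0848

∇E = (4a, 8b)
(a₁, b₁) = (-3, 4) − 0.01·(-12, 32) = (-2.88, 3.68)
(a₂, b₂) = (-2.88, 3.68) − 0.01·(-11.52, 29.44) = (-2.7648, 3.3856)
∂E/∂b at (-2.7648, 3.3856) = 27.0848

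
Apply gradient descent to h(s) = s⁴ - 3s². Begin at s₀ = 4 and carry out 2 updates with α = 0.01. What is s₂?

1.59113472

h′(s) = 4s³ - 6s
s₁ = 4 − 0.01·232 = 1.68
s₂ = 1.68 − 0.01·8.886528 = 1.59113472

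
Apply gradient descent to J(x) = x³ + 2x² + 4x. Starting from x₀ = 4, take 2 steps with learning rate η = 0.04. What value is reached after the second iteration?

J′(x) = 3x² + 4x + 4
x₁ = 4 − 0.04·68 = 1.28
x₂ = 1.28 − 0.04·14.0352 = 0.718592

0.718592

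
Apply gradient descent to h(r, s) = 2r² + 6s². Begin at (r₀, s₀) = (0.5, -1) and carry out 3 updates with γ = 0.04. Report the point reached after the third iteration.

(0.296352, -0.140608)

∇h = (4r, 12s)
Step 1: at (0.5, -1), ∇h = (2, -12) → (0.5, -1) − 0.04·(2, -12) = (0.42, -0.52)
Step 2: at (0.42, -0.52), ∇h = (1.68, -6.24) → (0.42, -0.52) − 0.04·(1.68, -6.24) = (0.3528, -0.2704)
Step 3: at (0.3528, -0.2704), ∇h = (1.4112, -3.2448) → (0.3528, -0.2704) − 0.04·(1.4112, -3.2448) = (0.296352, -0.140608)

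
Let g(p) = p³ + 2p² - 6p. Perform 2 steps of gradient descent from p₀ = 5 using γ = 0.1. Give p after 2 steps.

-6.303

g′(p) = 3p² + 4p - 6
p₁ = 5 − 0.1·89 = -3.9
p₂ = -3.9 − 0.1·24.03 = -6.303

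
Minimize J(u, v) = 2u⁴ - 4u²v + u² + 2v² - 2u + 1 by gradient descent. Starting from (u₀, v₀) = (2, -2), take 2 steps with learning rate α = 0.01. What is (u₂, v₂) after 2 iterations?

∇J = (8u³ - 8uv + 2u - 2, -4u² + 4v)
(u₁, v₁) = (2, -2) − 0.01·(98, -24) = (1.02, -1.76)
(u₂, v₂) = (1.02, -1.76) − 0.01·(22.891264, -11.2016) = (0.79108736, -1.647984)

(0.79108736, -1.647984)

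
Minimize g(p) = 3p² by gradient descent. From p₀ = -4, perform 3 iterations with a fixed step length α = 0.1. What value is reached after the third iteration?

g′(p) = 6p
Step 1: g′(-4) = -24; p₁ = -4 − 0.1·(-24) = -1.6
Step 2: g′(-1.6) = -9.6; p₂ = -1.6 − 0.1·(-9.6) = -0.64
Step 3: g′(-0.64) = -3.84; p₃ = -0.64 − 0.1·(-3.84) = -0.256

-0.256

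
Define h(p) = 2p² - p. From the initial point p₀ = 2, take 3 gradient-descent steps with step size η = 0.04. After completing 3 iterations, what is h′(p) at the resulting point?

h′(p) = 4p - 1
Step 1: h′(2) = 7; p₁ = 2 − 0.04·7 = 1.72
Step 2: h′(1.72) = 5.88; p₂ = 1.72 − 0.04·5.88 = 1.4848
Step 3: h′(1.4848) = 4.9392; p₃ = 1.4848 − 0.04·4.9392 = 1.287232
h′(p) at (1.287232) = 4.148928

4.148928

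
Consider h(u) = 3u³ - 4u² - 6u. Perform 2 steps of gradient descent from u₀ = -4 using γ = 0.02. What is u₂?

h′(u) = 9u² - 8u - 6
u₁ = -4 − 0.02·170 = -7.4
u₂ = -7.4 − 0.02·546.04 = -18.3208

-18.3208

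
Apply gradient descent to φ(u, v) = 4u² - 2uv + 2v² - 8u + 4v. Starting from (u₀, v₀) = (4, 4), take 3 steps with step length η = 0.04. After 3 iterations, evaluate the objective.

∇φ = (8u - 2v - 8, -2u + 4v + 4)
Step 1: at (4, 4), ∇φ = (16, 12) → (4, 4) − 0.04·(16, 12) = (3.36, 3.52)
Step 2: at (3.36, 3.52), ∇φ = (11.84, 11.36) → (3.36, 3.52) − 0.04·(11.84, 11.36) = (2.8864, 3.0656)
Step 3: at (2.8864, 3.0656), ∇φ = (8.96, 10.4896) → (2.8864, 3.0656) − 0.04·(8.96, 10.4896) = (2.528, 2.646016)
φ(2.528, 2.646016) = 16.547744448512

16.547744448512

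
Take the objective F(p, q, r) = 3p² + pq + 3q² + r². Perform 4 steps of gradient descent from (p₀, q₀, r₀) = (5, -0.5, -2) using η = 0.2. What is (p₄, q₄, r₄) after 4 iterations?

∇F = (6p + q, p + 6q, 2r)
Step 1: at (5, -0.5, -2), ∇F = (29.5, 2, -4) → (5, -0.5, -2) − 0.2·(29.5, 2, -4) = (-0.9, -0.9, -1.2)
Step 2: at (-0.9, -0.9, -1.2), ∇F = (-6.3, -6.3, -2.4) → (-0.9, -0.9, -1.2) − 0.2·(-6.3, -6.3, -2.4) = (0.36, 0.36, -0.72)
Step 3: at (0.36, 0.36, -0.72), ∇F = (2.52, 2.52, -1.44) → (0.36, 0.36, -0.72) − 0.2·(2.52, 2.52, -1.44) = (-0.144, -0.144, -0.432)
Step 4: at (-0.144, -0.144, -0.432), ∇F = (-1.008, -1.008, -0.864) → (-0.144, -0.144, -0.432) − 0.2·(-1.008, -1.008, -0.864) = (0.0576, 0.0576, -0.2592)

(0.0576, 0.0576, -0.2592)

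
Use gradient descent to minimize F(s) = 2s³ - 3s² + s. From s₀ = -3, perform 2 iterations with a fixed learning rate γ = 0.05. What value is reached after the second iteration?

F′(s) = 6s² - 6s + 1
Step 1: F′(-3) = 73; s₁ = -3 − 0.05·73 = -6.65
Step 2: F′(-6.65) = 306.235; s₂ = -6.65 − 0.05·306.235 = -21.96175

-21.96175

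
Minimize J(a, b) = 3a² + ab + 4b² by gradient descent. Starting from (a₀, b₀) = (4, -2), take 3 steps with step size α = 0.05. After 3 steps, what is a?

∇J = (6a + b, a + 8b)
(a₁, b₁) = (4, -2) − 0.05·(22, -12) = (2.9, -1.4)
(a₂, b₂) = (2.9, -1.4) − 0.05·(16, -8.3) = (2.1, -0.985)
(a₃, b₃) = (2.1, -0.985) − 0.05·(11.615, -5.78) = (1.51925, -0.696)
a = 1.51925

1.51925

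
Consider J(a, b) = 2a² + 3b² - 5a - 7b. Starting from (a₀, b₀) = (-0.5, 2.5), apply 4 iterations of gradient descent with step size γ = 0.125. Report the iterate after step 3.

∇J = (4a - 5, 6b - 7)
(a₁, b₁) = (-0.5, 2.5) − 0.125·(-7, 8) = (0.375, 1.5)
(a₂, b₂) = (0.375, 1.5) − 0.125·(-3.5, 2) = (0.8125, 1.25)
(a₃, b₃) = (0.8125, 1.25) − 0.125·(-1.75, 0.5) = (1.03125, 1.1875)

(1.03125, 1.1875)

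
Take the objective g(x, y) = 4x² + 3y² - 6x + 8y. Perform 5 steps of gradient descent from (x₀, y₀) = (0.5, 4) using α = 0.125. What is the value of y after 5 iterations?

-1.328125

∇g = (8x - 6, 6y + 8)
Step 1: at (0.5, 4), ∇g = (-2, 32) → (0.5, 4) − 0.125·(-2, 32) = (0.75, 0)
Step 2: at (0.75, 0), ∇g = (0, 8) → (0.75, 0) − 0.125·(0, 8) = (0.75, -1)
Step 3: at (0.75, -1), ∇g = (0, 2) → (0.75, -1) − 0.125·(0, 2) = (0.75, -1.25)
Step 4: at (0.75, -1.25), ∇g = (0, 0.5) → (0.75, -1.25) − 0.125·(0, 0.5) = (0.75, -1.3125)
Step 5: at (0.75, -1.3125), ∇g = (0, 0.125) → (0.75, -1.3125) − 0.125·(0, 0.125) = (0.75, -1.328125)
y = -1.328125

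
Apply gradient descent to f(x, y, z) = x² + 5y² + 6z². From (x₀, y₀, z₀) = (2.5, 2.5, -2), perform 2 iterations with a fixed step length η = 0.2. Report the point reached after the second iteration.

∇f = (2x, 10y, 12z)
Step 1: at (2.5, 2.5, -2), ∇f = (5, 25, -24) → (2.5, 2.5, -2) − 0.2·(5, 25, -24) = (1.5, -2.5, 2.8)
Step 2: at (1.5, -2.5, 2.8), ∇f = (3, -25, 33.6) → (1.5, -2.5, 2.8) − 0.2·(3, -25, 33.6) = (0.9, 2.5, -3.92)

(0.9, 2.5, -3.92)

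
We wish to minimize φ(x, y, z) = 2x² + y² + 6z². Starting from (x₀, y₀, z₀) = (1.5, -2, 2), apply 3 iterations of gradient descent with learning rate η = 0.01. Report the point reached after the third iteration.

∇φ = (4x, 2y, 12z)
(x₁, y₁, z₁) = (1.5, -2, 2) − 0.01·(6, -4, 24) = (1.44, -1.96, 1.76)
(x₂, y₂, z₂) = (1.44, -1.96, 1.76) − 0.01·(5.76, -3.92, 21.12) = (1.3824, -1.9208, 1.5488)
(x₃, y₃, z₃) = (1.3824, -1.9208, 1.5488) − 0.01·(5.5296, -3.8416, 18.5856) = (1.327104, -1.882384, 1.362944)

(1.327104, -1.882384, 1.362944)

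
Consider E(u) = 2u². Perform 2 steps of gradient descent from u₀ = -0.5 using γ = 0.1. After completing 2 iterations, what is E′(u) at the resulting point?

E′(u) = 4u
Step 1: E′(-0.5) = -2; u₁ = -0.5 − 0.1·(-2) = -0.3
Step 2: E′(-0.3) = -1.2; u₂ = -0.3 − 0.1·(-1.2) = -0.18
E′(u) at (-0.18) = -0.72

-0.72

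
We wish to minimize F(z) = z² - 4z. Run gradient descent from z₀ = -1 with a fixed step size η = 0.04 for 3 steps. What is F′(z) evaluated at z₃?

-4.672128

F′(z) = 2z - 4
Step 1: F′(-1) = -6; z₁ = -1 − 0.04·(-6) = -0.76
Step 2: F′(-0.76) = -5.52; z₂ = -0.76 − 0.04·(-5.52) = -0.5392
Step 3: F′(-0.5392) = -5.0784; z₃ = -0.5392 − 0.04·(-5.0784) = -0.336064
F′(z) at (-0.336064) = -4.672128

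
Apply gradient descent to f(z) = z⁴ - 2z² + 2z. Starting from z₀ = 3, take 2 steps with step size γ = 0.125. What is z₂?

381.6015625

f′(z) = 4z³ - 4z + 2
Step 1: f′(3) = 98; z₁ = 3 − 0.125·98 = -9.25
Step 2: f′(-9.25) = -3126.8125; z₂ = -9.25 − 0.125·(-3126.8125) = 381.6015625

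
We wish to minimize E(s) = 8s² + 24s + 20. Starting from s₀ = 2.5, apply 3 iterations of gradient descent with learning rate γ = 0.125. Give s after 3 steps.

-5.5

E′(s) = 16s + 24
Step 1: E′(2.5) = 64; s₁ = 2.5 − 0.125·64 = -5.5
Step 2: E′(-5.5) = -64; s₂ = -5.5 − 0.125·(-64) = 2.5
Step 3: E′(2.5) = 64; s₃ = 2.5 − 0.125·64 = -5.5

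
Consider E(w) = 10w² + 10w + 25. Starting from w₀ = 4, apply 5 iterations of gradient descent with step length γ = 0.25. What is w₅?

-4608.5

E′(w) = 20w + 10
w₁ = 4 − 0.25·90 = -18.5
w₂ = -18.5 − 0.25·(-360) = 71.5
w₃ = 71.5 − 0.25·1440 = -288.5
w₄ = -288.5 − 0.25·(-5760) = 1151.5
w₅ = 1151.5 − 0.25·23040 = -4608.5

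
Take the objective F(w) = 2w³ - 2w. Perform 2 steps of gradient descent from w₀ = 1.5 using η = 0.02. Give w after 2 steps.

1.116452

F′(w) = 6w² - 2
Step 1: F′(1.5) = 11.5; w₁ = 1.5 − 0.02·11.5 = 1.27
Step 2: F′(1.27) = 7.6774; w₂ = 1.27 − 0.02·7.6774 = 1.116452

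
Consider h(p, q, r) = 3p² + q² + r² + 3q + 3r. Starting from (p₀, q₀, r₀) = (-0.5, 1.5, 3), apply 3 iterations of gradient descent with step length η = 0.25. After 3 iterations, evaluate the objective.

∇h = (6p, 2q + 3, 2r + 3)
(p₁, q₁, r₁) = (-0.5, 1.5, 3) − 0.25·(-3, 6, 9) = (0.25, 0, 0.75)
(p₂, q₂, r₂) = (0.25, 0, 0.75) − 0.25·(1.5, 3, 4.5) = (-0.125, -0.75, -0.375)
(p₃, q₃, r₃) = (-0.125, -0.75, -0.375) − 0.25·(-0.75, 1.5, 2.25) = (0.0625, -1.125, -0.9375)
h(0.0625, -1.125, -0.9375) = -4.03125

-4.03125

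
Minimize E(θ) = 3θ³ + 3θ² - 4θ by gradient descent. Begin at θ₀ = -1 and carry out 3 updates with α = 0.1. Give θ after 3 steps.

-0.3028489

E′(θ) = 9θ² + 6θ - 4
Step 1: E′(-1) = -1; θ₁ = -1 − 0.1·(-1) = -0.9
Step 2: E′(-0.9) = -2.11; θ₂ = -0.9 − 0.1·(-2.11) = -0.689
Step 3: E′(-0.689) = -3.861511; θ₃ = -0.689 − 0.1·(-3.861511) = -0.3028489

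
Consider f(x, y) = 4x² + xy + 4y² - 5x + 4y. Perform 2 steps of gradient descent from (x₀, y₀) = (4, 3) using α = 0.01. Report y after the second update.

2.3886

∇f = (8x + y - 5, x + 8y + 4)
(x₁, y₁) = (4, 3) − 0.01·(30, 32) = (3.7, 2.68)
(x₂, y₂) = (3.7, 2.68) − 0.01·(27.28, 29.14) = (3.4272, 2.3886)
y = 2.3886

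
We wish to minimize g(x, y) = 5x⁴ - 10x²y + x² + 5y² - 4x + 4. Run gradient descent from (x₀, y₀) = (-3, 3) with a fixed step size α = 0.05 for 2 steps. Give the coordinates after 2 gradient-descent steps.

∇g = (20x³ - 20xy + 2x - 4, -10x² + 10y)
(x₁, y₁) = (-3, 3) − 0.05·(-370, -60) = (15.5, 6)
(x₂, y₂) = (15.5, 6) − 0.05·(72644.5, -2342.5) = (-3616.725, 123.125)

(-3616.725, 123.125)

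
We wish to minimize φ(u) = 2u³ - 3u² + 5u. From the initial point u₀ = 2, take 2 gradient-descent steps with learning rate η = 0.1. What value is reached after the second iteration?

-0.074

φ′(u) = 6u² - 6u + 5
Step 1: φ′(2) = 17; u₁ = 2 − 0.1·17 = 0.3
Step 2: φ′(0.3) = 3.74; u₂ = 0.3 − 0.1·3.74 = -0.074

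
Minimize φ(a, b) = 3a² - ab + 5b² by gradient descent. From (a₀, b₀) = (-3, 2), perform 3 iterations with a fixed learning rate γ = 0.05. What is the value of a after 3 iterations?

-0.934

∇φ = (6a - b, -a + 10b)
(a₁, b₁) = (-3, 2) − 0.05·(-20, 23) = (-2, 0.85)
(a₂, b₂) = (-2, 0.85) − 0.05·(-12.85, 10.5) = (-1.3575, 0.325)
(a₃, b₃) = (-1.3575, 0.325) − 0.05·(-8.47, 4.6075) = (-0.934, 0.094625)
a = -0.934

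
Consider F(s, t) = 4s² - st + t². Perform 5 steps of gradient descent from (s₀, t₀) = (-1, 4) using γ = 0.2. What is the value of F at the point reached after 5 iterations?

∇F = (8s - t, -s + 2t)
Step 1: at (-1, 4), ∇F = (-12, 9) → (-1, 4) − 0.2·(-12, 9) = (1.4, 2.2)
Step 2: at (1.4, 2.2), ∇F = (9, 3) → (1.4, 2.2) − 0.2·(9, 3) = (-0.4, 1.6)
Step 3: at (-0.4, 1.6), ∇F = (-4.8, 3.6) → (-0.4, 1.6) − 0.2·(-4.8, 3.6) = (0.56, 0.88)
Step 4: at (0.56, 0.88), ∇F = (3.6, 1.2) → (0.56, 0.88) − 0.2·(3.6, 1.2) = (-0.16, 0.64)
Step 5: at (-0.16, 0.64), ∇F = (-1.92, 1.44) → (-0.16, 0.64) − 0.2·(-1.92, 1.44) = (0.224, 0.352)
F(0.224, 0.352) = 0.24576

0.24576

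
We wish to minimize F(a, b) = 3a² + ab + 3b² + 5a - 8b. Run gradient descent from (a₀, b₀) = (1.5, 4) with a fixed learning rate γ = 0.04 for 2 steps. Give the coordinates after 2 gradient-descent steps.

∇F = (6a + b + 5, a + 6b - 8)
(a₁, b₁) = (1.5, 4) − 0.04·(18, 17.5) = (0.78, 3.3)
(a₂, b₂) = (0.78, 3.3) − 0.04·(12.98, 12.58) = (0.2608, 2.7968)

(0.2608, 2.7968)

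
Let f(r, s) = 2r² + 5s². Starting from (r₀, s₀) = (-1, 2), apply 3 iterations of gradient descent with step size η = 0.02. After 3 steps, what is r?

-0.778688

∇f = (4r, 10s)
(r₁, s₁) = (-1, 2) − 0.02·(-4, 20) = (-0.92, 1.6)
(r₂, s₂) = (-0.92, 1.6) − 0.02·(-3.68, 16) = (-0.8464, 1.28)
(r₃, s₃) = (-0.8464, 1.28) − 0.02·(-3.3856, 12.8) = (-0.778688, 1.024)
r = -0.778688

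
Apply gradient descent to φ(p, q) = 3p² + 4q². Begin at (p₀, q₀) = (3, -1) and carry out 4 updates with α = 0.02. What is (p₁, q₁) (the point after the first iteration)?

∇φ = (6p, 8q)
(p₁, q₁) = (3, -1) − 0.02·(18, -8) = (2.64, -0.84)

(2.64, -0.84)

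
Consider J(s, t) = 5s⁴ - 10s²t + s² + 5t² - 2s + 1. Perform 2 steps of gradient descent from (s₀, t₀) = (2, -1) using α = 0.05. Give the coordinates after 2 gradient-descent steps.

∇J = (20s³ - 20st + 2s - 2, -10s² + 10t)
(s₁, t₁) = (2, -1) − 0.05·(202, -50) = (-8.1, 1.5)
(s₂, t₂) = (-8.1, 1.5) − 0.05·(-10404.02, -641.1) = (512.101, 33.555)

(512.101, 33.555)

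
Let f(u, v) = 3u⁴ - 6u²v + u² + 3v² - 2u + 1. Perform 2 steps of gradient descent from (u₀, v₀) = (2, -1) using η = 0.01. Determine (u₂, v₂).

∇f = (12u³ - 12uv + 2u - 2, -6u² + 6v)
Step 1: at (2, -1), ∇f = (122, -30) → (2, -1) − 0.01·(122, -30) = (0.78, -0.7)
Step 2: at (0.78, -0.7), ∇f = (11.806624, -7.8504) → (0.78, -0.7) − 0.01·(11.806624, -7.8504) = (0.66193376, -0.621496)

(0.66193376, -0.621496)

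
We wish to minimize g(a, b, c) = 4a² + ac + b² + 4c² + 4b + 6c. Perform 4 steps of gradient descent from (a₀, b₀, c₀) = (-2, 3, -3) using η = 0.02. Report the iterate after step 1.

(-1.62, 2.8, -2.6)

∇g = (8a + c, 2b + 4, a + 8c + 6)
Step 1: at (-2, 3, -3), ∇g = (-19, 10, -20) → (-2, 3, -3) − 0.02·(-19, 10, -20) = (-1.62, 2.8, -2.6)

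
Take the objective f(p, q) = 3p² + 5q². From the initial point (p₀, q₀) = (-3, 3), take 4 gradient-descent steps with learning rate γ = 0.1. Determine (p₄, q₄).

∇f = (6p, 10q)
Step 1: at (-3, 3), ∇f = (-18, 30) → (-3, 3) − 0.1·(-18, 30) = (-1.2, 0)
Step 2: at (-1.2, 0), ∇f = (-7.2, 0) → (-1.2, 0) − 0.1·(-7.2, 0) = (-0.48, 0)
Step 3: at (-0.48, 0), ∇f = (-2.88, 0) → (-0.48, 0) − 0.1·(-2.88, 0) = (-0.192, 0)
Step 4: at (-0.192, 0), ∇f = (-1.152, 0) → (-0.192, 0) − 0.1·(-1.152, 0) = (-0.0768, 0)

(-0.0768, 0)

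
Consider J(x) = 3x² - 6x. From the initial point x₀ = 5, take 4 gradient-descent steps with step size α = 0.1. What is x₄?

J′(x) = 6x - 6
Step 1: J′(5) = 24; x₁ = 5 − 0.1·24 = 2.6
Step 2: J′(2.6) = 9.6; x₂ = 2.6 − 0.1·9.6 = 1.64
Step 3: J′(1.64) = 3.84; x₃ = 1.64 − 0.1·3.84 = 1.256
Step 4: J′(1.256) = 1.536; x₄ = 1.256 − 0.1·1.536 = 1.1024

1.1024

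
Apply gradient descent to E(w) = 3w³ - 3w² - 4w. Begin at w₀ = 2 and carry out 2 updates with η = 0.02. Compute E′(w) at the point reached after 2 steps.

E′(w) = 9w² - 6w - 4
Step 1: E′(2) = 20; w₁ = 2 − 0.02·20 = 1.6
Step 2: E′(1.6) = 9.44; w₂ = 1.6 − 0.02·9.44 = 1.4112
E′(w) at (1.4112) = 5.45616896

5.45616896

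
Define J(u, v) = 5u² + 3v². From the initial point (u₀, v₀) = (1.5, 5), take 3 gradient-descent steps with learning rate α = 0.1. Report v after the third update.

∇J = (10u, 6v)
(u₁, v₁) = (1.5, 5) − 0.1·(15, 30) = (0, 2)
(u₂, v₂) = (0, 2) − 0.1·(0, 12) = (0, 0.8)
(u₃, v₃) = (0, 0.8) − 0.1·(0, 4.8) = (0, 0.32)
v = 0.32

0.32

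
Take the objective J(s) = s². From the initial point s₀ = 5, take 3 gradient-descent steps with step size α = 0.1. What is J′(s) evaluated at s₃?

J′(s) = 2s
s₁ = 5 − 0.1·10 = 4
s₂ = 4 − 0.1·8 = 3.2
s₃ = 3.2 − 0.1·6.4 = 2.56
J′(s) at (2.56) = 5.12

5.12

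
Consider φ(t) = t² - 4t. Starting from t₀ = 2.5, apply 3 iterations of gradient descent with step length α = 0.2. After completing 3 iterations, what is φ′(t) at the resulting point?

φ′(t) = 2t - 4
t₁ = 2.5 − 0.2·1 = 2.3
t₂ = 2.3 − 0.2·0.6 = 2.18
t₃ = 2.18 − 0.2·0.36 = 2.108
φ′(t) at (2.108) = 0.216

0.216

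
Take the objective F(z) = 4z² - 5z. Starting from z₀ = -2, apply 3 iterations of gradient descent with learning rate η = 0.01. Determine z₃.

F′(z) = 8z - 5
z₁ = -2 − 0.01·(-21) = -1.79
z₂ = -1.79 − 0.01·(-19.32) = -1.5968
z₃ = -1.5968 − 0.01·(-17.7744) = -1.419056

-1.419056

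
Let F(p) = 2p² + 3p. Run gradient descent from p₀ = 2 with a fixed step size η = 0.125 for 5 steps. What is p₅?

F′(p) = 4p + 3
p₁ = 2 − 0.125·11 = 0.625
p₂ = 0.625 − 0.125·5.5 = -0.0625
p₃ = -0.0625 − 0.125·2.75 = -0.40625
p₄ = -0.40625 − 0.125·1.375 = -0.578125
p₅ = -0.578125 − 0.125·0.6875 = -0.6640625

-0.6640625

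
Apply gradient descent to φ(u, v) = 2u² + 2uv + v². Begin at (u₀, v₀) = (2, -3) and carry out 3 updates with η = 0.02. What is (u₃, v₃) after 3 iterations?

∇φ = (4u + 2v, 2u + 2v)
Step 1: at (2, -3), ∇φ = (2, -2) → (2, -3) − 0.02·(2, -2) = (1.96, -2.96)
Step 2: at (1.96, -2.96), ∇φ = (1.92, -2) → (1.96, -2.96) − 0.02·(1.92, -2) = (1.9216, -2.92)
Step 3: at (1.9216, -2.92), ∇φ = (1.8464, -1.9968) → (1.9216, -2.92) − 0.02·(1.8464, -1.9968) = (1.884672, -2.880064)

(1.884672, -2.880064)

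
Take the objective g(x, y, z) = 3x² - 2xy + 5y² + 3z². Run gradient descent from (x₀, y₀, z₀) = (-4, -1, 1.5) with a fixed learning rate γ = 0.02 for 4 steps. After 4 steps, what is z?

0.89954304

∇g = (6x - 2y, -2x + 10y, 6z)
(x₁, y₁, z₁) = (-4, -1, 1.5) − 0.02·(-22, -2, 9) = (-3.56, -0.96, 1.32)
(x₂, y₂, z₂) = (-3.56, -0.96, 1.32) − 0.02·(-19.44, -2.48, 7.92) = (-3.1712, -0.9104, 1.1616)
(x₃, y₃, z₃) = (-3.1712, -0.9104, 1.1616) − 0.02·(-17.2064, -2.7616, 6.9696) = (-2.827072, -0.855168, 1.022208)
(x₄, y₄, z₄) = (-2.827072, -0.855168, 1.022208) − 0.02·(-15.252096, -2.897536, 6.133248) = (-2.52203008, -0.79721728, 0.89954304)
z = 0.89954304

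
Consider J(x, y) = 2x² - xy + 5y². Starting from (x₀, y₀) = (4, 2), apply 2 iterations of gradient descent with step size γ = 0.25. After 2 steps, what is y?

∇J = (4x - y, -x + 10y)
Step 1: at (4, 2), ∇J = (14, 16) → (4, 2) − 0.25·(14, 16) = (0.5, -2)
Step 2: at (0.5, -2), ∇J = (4, -20.5) → (0.5, -2) − 0.25·(4, -20.5) = (-0.5, 3.125)
y = 3.125

3.125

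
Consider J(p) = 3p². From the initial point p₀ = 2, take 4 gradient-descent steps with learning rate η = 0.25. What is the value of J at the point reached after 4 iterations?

0.046875

J′(p) = 6p
Step 1: J′(2) = 12; p₁ = 2 − 0.25·12 = -1
Step 2: J′(-1) = -6; p₂ = -1 − 0.25·(-6) = 0.5
Step 3: J′(0.5) = 3; p₃ = 0.5 − 0.25·3 = -0.25
Step 4: J′(-0.25) = -1.5; p₄ = -0.25 − 0.25·(-1.5) = 0.125
J(0.125) = 0.046875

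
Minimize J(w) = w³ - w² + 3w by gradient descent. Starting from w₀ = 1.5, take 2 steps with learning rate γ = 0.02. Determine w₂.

1.2478065

J′(w) = 3w² - 2w + 3
Step 1: J′(1.5) = 6.75; w₁ = 1.5 − 0.02·6.75 = 1.365
Step 2: J′(1.365) = 5.859675; w₂ = 1.365 − 0.02·5.859675 = 1.2478065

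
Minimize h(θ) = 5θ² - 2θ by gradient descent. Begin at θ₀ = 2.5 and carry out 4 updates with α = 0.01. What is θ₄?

1.70903

h′(θ) = 10θ - 2
Step 1: h′(2.5) = 23; θ₁ = 2.5 − 0.01·23 = 2.27
Step 2: h′(2.27) = 20.7; θ₂ = 2.27 − 0.01·20.7 = 2.063
Step 3: h′(2.063) = 18.63; θ₃ = 2.063 − 0.01·18.63 = 1.8767
Step 4: h′(1.8767) = 16.767; θ₄ = 1.8767 − 0.01·16.767 = 1.70903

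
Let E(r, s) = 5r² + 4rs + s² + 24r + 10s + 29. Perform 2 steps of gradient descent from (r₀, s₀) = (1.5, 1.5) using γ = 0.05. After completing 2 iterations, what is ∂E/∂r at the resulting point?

∇E = (10r + 4s + 24, 4r + 2s + 10)
Step 1: at (1.5, 1.5), ∇E = (45, 19) → (1.5, 1.5) − 0.05·(45, 19) = (-0.75, 0.55)
Step 2: at (-0.75, 0.55), ∇E = (18.7, 8.1) → (-0.75, 0.55) − 0.05·(18.7, 8.1) = (-1.685, 0.145)
∂E/∂r at (-1.685, 0.145) = 7.73

7.73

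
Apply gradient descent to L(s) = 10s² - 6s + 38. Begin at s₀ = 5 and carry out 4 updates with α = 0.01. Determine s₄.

L′(s) = 20s - 6
Step 1: L′(5) = 94; s₁ = 5 − 0.01·94 = 4.06
Step 2: L′(4.06) = 75.2; s₂ = 4.06 − 0.01·75.2 = 3.308
Step 3: L′(3.308) = 60.16; s₃ = 3.308 − 0.01·60.16 = 2.7064
Step 4: L′(2.7064) = 48.128; s₄ = 2.7064 − 0.01·48.128 = 2.22512

2.22512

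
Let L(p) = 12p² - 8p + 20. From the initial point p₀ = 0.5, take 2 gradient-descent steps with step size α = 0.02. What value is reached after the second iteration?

0.3784

L′(p) = 24p - 8
Step 1: L′(0.5) = 4; p₁ = 0.5 − 0.02·4 = 0.42
Step 2: L′(0.42) = 2.08; p₂ = 0.42 − 0.02·2.08 = 0.3784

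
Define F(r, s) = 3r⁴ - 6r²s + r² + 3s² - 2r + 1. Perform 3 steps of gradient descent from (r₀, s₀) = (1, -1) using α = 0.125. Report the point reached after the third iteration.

(-1136.6328125, 64.953125)

∇F = (12r³ - 12rs + 2r - 2, -6r² + 6s)
Step 1: at (1, -1), ∇F = (24, -12) → (1, -1) − 0.125·(24, -12) = (-2, 0.5)
Step 2: at (-2, 0.5), ∇F = (-90, -21) → (-2, 0.5) − 0.125·(-90, -21) = (9.25, 3.125)
Step 3: at (9.25, 3.125), ∇F = (9167.0625, -494.625) → (9.25, 3.125) − 0.125·(9167.0625, -494.625) = (-1136.6328125, 64.953125)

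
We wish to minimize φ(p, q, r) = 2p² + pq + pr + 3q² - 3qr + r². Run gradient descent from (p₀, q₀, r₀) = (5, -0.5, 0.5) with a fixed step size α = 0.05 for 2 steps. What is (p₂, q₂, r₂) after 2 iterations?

(3.22, -0.54875, -0.16625)

∇φ = (4p + q + r, p + 6q - 3r, p - 3q + 2r)
(p₁, q₁, r₁) = (5, -0.5, 0.5) − 0.05·(20, 0.5, 7.5) = (4, -0.525, 0.125)
(p₂, q₂, r₂) = (4, -0.525, 0.125) − 0.05·(15.6, 0.475, 5.825) = (3.22, -0.54875, -0.16625)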